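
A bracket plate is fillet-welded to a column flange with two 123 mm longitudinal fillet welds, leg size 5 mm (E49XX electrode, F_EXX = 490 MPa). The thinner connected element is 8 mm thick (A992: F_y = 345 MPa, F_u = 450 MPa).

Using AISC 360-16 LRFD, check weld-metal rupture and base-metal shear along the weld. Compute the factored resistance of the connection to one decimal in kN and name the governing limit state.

Weld metal: throat = 0.707×5 = 3.535 mm, L = 2×123 = 246 mm. φR_n = 0.75 × 0.6 × 490 × 3.535 × 246 = 191.7 kN.
Base metal shear (8 mm plate): yield φR_n = 1.0×0.6×345×8×246 = 407.4 kN; rupture φR_n = 0.75×0.6×450×8×246 = 398.5 kN; take 398.5 kN (rupture).
Governing: min(191.7, 398.5) = 191.7 kN → weld metal.

191.7 kN (weld metal governs)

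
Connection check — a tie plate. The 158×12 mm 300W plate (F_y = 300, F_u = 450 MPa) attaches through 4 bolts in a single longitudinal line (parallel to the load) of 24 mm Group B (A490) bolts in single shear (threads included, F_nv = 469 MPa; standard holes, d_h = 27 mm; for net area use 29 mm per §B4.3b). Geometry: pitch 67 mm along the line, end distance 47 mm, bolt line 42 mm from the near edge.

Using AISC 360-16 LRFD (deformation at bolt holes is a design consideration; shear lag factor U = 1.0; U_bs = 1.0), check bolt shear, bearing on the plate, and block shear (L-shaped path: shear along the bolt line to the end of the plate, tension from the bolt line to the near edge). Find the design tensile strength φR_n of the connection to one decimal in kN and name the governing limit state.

467.4 kN (block shear governs)

Bolt shear: A_b = π(24)²/4 = 452.39 mm². φR_n = 0.75 × 469 × 452.39 × 4 × 1 = 636.5 kN.
Bearing (12 mm plate, F_u = 450 MPa): end bolts L_c = 47 − 27/2 = 33.5, R_n = min(1.2×33.5×12×450, 2.4×24×12×450) = 217.08 kN/bolt; interior L_c = 67 − 27 = 40, R_n = 259.2 kN/bolt. φR_n = 0.75 × (1×217.08 + 3×259.2) = 746.0 kN.
Block shear: shear path 1×[47+3×67] = 1×248 mm, A_gv = 2976, A_nv = 1×(248 − 3.5×29)×12 = 1758 mm²; tension to near edge: (42 − 0.5×29)×12 = 330 mm². R_n = min(0.6×450×1758, 0.6×300×2976) + 1.0×450×330 = min(474.66, 535.68) + 148.5 = 623.16 kN. φR_n = 0.75 × 623.16 = 467.4 kN.
Governing: min(636.5, 746.0, 467.4) = 467.4 kN → block shear.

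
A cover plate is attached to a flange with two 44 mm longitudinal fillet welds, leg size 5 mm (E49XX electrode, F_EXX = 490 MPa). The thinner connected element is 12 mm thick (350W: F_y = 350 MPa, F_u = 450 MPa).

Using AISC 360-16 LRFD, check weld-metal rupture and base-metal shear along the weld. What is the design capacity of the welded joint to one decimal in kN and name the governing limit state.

Weld metal: throat = 0.707×5 = 3.535 mm, L = 2×44 = 88 mm. φR_n = 0.75 × 0.6 × 490 × 3.535 × 88 = 68.6 kN.
Base metal shear (12 mm plate): yield φR_n = 1.0×0.6×350×12×88 = 221.8 kN; rupture φR_n = 0.75×0.6×450×12×88 = 213.8 kN; take 213.8 kN (rupture).
Governing: min(68.6, 213.8) = 68.6 kN → weld metal.

68.6 kN (weld metal governs)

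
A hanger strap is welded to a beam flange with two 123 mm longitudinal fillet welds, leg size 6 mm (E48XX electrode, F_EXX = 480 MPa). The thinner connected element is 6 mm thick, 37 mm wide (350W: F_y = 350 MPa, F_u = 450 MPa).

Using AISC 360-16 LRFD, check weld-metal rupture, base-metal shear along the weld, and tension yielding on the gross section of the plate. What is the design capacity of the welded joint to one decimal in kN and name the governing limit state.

Weld metal: throat = 0.707×6 = 4.242 mm, L = 2×123 = 246 mm. φR_n = 0.75 × 0.6 × 480 × 4.242 × 246 = 225.4 kN.
Base metal shear (6 mm plate): yield φR_n = 1.0×0.6×350×6×246 = 310.0 kN; rupture φR_n = 0.75×0.6×450×6×246 = 298.9 kN; take 298.9 kN (rupture).
Tension yield (gross): A_g = 37×6 = 222 mm². φR_n = 0.90 × 350 × 222 = 69.9 kN.
Governing: min(225.4, 298.9, 69.9) = 69.9 kN → gross-section yield.

69.9 kN (gross-section yield governs)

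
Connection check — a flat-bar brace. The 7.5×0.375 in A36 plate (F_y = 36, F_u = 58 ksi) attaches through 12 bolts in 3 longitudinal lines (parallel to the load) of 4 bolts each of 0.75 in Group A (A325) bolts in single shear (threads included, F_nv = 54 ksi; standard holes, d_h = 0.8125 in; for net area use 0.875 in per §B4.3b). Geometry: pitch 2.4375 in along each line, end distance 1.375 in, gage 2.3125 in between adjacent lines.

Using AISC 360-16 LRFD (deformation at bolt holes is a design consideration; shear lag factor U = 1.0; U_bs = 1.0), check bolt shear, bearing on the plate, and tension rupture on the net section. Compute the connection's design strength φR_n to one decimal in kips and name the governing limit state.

Bolt shear: A_b = π(0.75)²/4 = 0.44179 in². φR_n = 0.75 × 54 × 0.44179 × 12 × 1 = 214.7 kips.
Bearing (0.375 in plate, F_u = 58 ksi): end bolts L_c = 1.375 − 0.8125/2 = 0.96875, R_n = min(1.2×0.96875×0.375×58, 2.4×0.75×0.375×58) = 25.284 kips/bolt; interior L_c = 2.4375 − 0.8125 = 1.625, R_n = 39.15 kips/bolt. φR_n = 0.75 × (3×25.284 + 9×39.15) = 321.2 kips.
Tension rupture (net): A_n = (7.5 − 3×0.875)×0.375 = 1.8281 in² (U = 1.0, A_e = A_n). φR_n = 0.75 × 58 × 1.8281 = 79.5 kips.
Governing: min(214.7, 321.2, 79.5) = 79.5 kips → net-section rupture.

79.5 kips (net-section rupture governs)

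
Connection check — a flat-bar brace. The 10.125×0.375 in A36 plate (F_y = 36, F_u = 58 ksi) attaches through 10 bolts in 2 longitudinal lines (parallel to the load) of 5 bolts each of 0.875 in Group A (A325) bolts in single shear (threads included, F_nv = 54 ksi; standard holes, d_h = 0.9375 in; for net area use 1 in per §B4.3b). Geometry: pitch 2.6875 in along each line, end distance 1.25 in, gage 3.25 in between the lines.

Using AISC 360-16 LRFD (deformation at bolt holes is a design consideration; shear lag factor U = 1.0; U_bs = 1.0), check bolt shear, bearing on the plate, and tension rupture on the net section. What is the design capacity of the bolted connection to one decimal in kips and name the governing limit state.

132.5 kips (net-section rupture governs)

Bolt shear: A_b = π(0.875)²/4 = 0.60132 in². φR_n = 0.75 × 54 × 0.60132 × 10 × 1 = 243.5 kips.
Bearing (0.375 in plate, F_u = 58 ksi): end bolts L_c = 1.25 − 0.9375/2 = 0.78125, R_n = min(1.2×0.78125×0.375×58, 2.4×0.875×0.375×58) = 20.391 kips/bolt; interior L_c = 2.6875 − 0.9375 = 1.75, R_n = 45.675 kips/bolt. φR_n = 0.75 × (2×20.391 + 8×45.675) = 304.6 kips.
Tension rupture (net): A_n = (10.125 − 2×1)×0.375 = 3.0469 in² (U = 1.0, A_e = A_n). φR_n = 0.75 × 58 × 3.0469 = 132.5 kips.
Governing: min(243.5, 304.6, 132.5) = 132.5 kips → net-section rupture.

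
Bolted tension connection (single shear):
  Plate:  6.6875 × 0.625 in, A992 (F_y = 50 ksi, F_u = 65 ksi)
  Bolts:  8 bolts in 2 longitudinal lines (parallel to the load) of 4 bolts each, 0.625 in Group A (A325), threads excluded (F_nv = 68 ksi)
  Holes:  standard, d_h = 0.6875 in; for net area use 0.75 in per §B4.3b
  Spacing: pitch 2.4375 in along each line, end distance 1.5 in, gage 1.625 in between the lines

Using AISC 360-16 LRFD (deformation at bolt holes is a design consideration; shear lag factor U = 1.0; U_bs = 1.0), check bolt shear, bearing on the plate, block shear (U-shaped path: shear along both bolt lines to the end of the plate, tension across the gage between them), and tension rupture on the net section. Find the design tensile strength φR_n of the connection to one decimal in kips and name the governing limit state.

Bolt shear: A_b = π(0.625)²/4 = 0.3068 in². φR_n = 0.75 × 68 × 0.3068 × 8 × 1 = 125.2 kips.
Bearing (0.625 in plate, F_u = 65 ksi): end bolts L_c = 1.5 − 0.6875/2 = 1.15625, R_n = min(1.2×1.15625×0.625×65, 2.4×0.625×0.625×65) = 56.367 kips/bolt; interior L_c = 2.4375 − 0.6875 = 1.75, R_n = 60.938 kips/bolt. φR_n = 0.75 × (2×56.367 + 6×60.938) = 358.8 kips.
Block shear: shear path 2×[1.5+3×2.4375] = 2×8.8125 in, A_gv = 11.016, A_nv = 2×(8.8125 − 3.5×0.75)×0.625 = 7.7344 in²; tension across gage: (1.625 − 1×0.75)×0.625 = 0.54688 in². R_n = min(0.6×65×7.7344, 0.6×50×11.016) + 1.0×65×0.54688 = min(301.64, 330.48) + 35.547 = 337.19 kips. φR_n = 0.75 × 337.19 = 252.9 kips.
Tension rupture (net): A_n = (6.6875 − 2×0.75)×0.625 = 3.2422 in² (U = 1.0, A_e = A_n). φR_n = 0.75 × 65 × 3.2422 = 158.1 kips.
Governing: min(125.2, 358.8, 252.9, 158.1) = 125.2 kips → bolt shear.

125.2 kips (bolt shear governs)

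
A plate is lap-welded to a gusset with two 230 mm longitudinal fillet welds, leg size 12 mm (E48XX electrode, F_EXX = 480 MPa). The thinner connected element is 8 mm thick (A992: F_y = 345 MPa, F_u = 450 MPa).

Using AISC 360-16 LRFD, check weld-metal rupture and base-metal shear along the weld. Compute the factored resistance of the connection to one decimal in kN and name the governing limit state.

745.2 kN (base-metal shear governs)

Weld metal: throat = 0.707×12 = 8.484 mm, L = 2×230 = 460 mm. φR_n = 0.75 × 0.6 × 480 × 8.484 × 460 = 843.0 kN.
Base metal shear (8 mm plate): yield φR_n = 1.0×0.6×345×8×460 = 761.8 kN; rupture φR_n = 0.75×0.6×450×8×460 = 745.2 kN; take 745.2 kN (rupture).
Governing: min(843.0, 745.2) = 745.2 kN → base-metal shear.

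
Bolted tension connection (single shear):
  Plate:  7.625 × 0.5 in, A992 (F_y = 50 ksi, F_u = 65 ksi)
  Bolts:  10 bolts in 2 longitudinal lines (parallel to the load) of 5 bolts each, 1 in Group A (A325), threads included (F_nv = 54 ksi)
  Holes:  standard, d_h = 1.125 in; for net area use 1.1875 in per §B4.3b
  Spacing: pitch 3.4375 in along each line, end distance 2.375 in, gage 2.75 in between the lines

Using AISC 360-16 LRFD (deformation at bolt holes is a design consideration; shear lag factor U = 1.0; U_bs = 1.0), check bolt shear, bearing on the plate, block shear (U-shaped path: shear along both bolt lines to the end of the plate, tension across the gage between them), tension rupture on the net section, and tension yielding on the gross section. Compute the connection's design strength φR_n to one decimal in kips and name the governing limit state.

128.0 kips (net-section rupture governs)

Bolt shear: A_b = π(1)²/4 = 0.7854 in². φR_n = 0.75 × 54 × 0.7854 × 10 × 1 = 318.1 kips.
Bearing (0.5 in plate, F_u = 65 ksi): end bolts L_c = 2.375 − 1.125/2 = 1.8125, R_n = min(1.2×1.8125×0.5×65, 2.4×1×0.5×65) = 70.688 kips/bolt; interior L_c = 3.4375 − 1.125 = 2.3125, R_n = 78 kips/bolt. φR_n = 0.75 × (2×70.688 + 8×78) = 574.0 kips.
Block shear: shear path 2×[2.375+4×3.4375] = 2×16.125 in, A_gv = 16.125, A_nv = 2×(16.125 − 4.5×1.1875)×0.5 = 10.781 in²; tension across gage: (2.75 − 1×1.1875)×0.5 = 0.78125 in². R_n = min(0.6×65×10.781, 0.6×50×16.125) + 1.0×65×0.78125 = min(420.46, 483.75) + 50.781 = 471.24 kips. φR_n = 0.75 × 471.24 = 353.4 kips.
Tension rupture (net): A_n = (7.625 − 2×1.1875)×0.5 = 2.625 in² (U = 1.0, A_e = A_n). φR_n = 0.75 × 65 × 2.625 = 128.0 kips.
Tension yield (gross): A_g = 7.625×0.5 = 3.8125 in². φR_n = 0.90 × 50 × 3.8125 = 171.6 kips.
Governing: min(318.1, 574.0, 353.4, 128.0, 171.6) = 128.0 kips → net-section rupture.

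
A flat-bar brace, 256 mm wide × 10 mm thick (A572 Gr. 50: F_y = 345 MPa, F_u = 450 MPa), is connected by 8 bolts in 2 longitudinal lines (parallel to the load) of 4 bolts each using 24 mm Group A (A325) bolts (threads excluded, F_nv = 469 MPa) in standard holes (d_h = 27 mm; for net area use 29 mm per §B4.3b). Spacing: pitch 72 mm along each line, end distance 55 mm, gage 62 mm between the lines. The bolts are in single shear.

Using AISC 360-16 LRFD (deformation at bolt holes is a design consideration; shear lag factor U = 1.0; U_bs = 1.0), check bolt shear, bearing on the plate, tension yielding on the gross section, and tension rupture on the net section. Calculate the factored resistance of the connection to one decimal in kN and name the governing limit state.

668.3 kN (net-section rupture governs)

Bolt shear: A_b = π(24)²/4 = 452.39 mm². φR_n = 0.75 × 469 × 452.39 × 8 × 1 = 1273.0 kN.
Bearing (10 mm plate, F_u = 450 MPa): end bolts L_c = 55 − 27/2 = 41.5, R_n = min(1.2×41.5×10×450, 2.4×24×10×450) = 224.1 kN/bolt; interior L_c = 72 − 27 = 45, R_n = 243 kN/bolt. φR_n = 0.75 × (2×224.1 + 6×243) = 1429.7 kN.
Tension yield (gross): A_g = 256×10 = 2560 mm². φR_n = 0.90 × 345 × 2560 = 794.9 kN.
Tension rupture (net): A_n = (256 − 2×29)×10 = 1980 mm² (U = 1.0, A_e = A_n). φR_n = 0.75 × 450 × 1980 = 668.3 kN.
Governing: min(1273.0, 1429.7, 794.9, 668.3) = 668.3 kN → net-section rupture.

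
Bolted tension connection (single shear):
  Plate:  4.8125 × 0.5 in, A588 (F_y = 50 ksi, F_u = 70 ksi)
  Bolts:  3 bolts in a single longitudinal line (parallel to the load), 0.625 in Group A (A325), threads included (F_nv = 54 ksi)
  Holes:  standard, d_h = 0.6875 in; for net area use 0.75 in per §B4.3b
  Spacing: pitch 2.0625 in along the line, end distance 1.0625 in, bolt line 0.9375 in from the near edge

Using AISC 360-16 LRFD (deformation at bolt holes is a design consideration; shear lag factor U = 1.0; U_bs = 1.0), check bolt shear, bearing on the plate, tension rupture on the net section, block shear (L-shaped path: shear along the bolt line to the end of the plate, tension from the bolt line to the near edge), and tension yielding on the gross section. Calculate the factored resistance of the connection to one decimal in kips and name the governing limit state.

37.3 kips (bolt shear governs)

Bolt shear: A_b = π(0.625)²/4 = 0.3068 in². φR_n = 0.75 × 54 × 0.3068 × 3 × 1 = 37.3 kips.
Bearing (0.5 in plate, F_u = 70 ksi): end bolts L_c = 1.0625 − 0.6875/2 = 0.71875, R_n = min(1.2×0.71875×0.5×70, 2.4×0.625×0.5×70) = 30.188 kips/bolt; interior L_c = 2.0625 − 0.6875 = 1.375, R_n = 52.5 kips/bolt. φR_n = 0.75 × (1×30.188 + 2×52.5) = 101.4 kips.
Tension rupture (net): A_n = (4.8125 − 1×0.75)×0.5 = 2.0313 in² (U = 1.0, A_e = A_n). φR_n = 0.75 × 70 × 2.0313 = 106.6 kips.
Block shear: shear path 1×[1.0625+2×2.0625] = 1×5.1875 in, A_gv = 2.5938, A_nv = 1×(5.1875 − 2.5×0.75)×0.5 = 1.6563 in²; tension to near edge: (0.9375 − 0.5×0.75)×0.5 = 0.28125 in². R_n = min(0.6×70×1.6563, 0.6×50×2.5938) + 1.0×70×0.28125 = min(69.565, 77.814) + 19.688 = 89.253 kips. φR_n = 0.75 × 89.253 = 66.9 kips.
Tension yield (gross): A_g = 4.8125×0.5 = 2.4063 in². φR_n = 0.90 × 50 × 2.4063 = 108.3 kips.
Governing: min(37.3, 101.4, 106.6, 66.9, 108.3) = 37.3 kips → bolt shear.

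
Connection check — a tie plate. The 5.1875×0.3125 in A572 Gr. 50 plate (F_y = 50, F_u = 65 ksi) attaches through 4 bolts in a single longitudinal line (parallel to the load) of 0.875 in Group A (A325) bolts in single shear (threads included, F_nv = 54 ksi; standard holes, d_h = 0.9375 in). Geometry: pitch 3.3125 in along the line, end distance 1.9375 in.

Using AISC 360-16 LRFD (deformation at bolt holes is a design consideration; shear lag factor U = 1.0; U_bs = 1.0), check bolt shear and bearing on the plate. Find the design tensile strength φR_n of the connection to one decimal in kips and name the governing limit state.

97.4 kips (bolt shear governs)

Bolt shear: A_b = π(0.875)²/4 = 0.60132 in². φR_n = 0.75 × 54 × 0.60132 × 4 × 1 = 97.4 kips.
Bearing (0.3125 in plate, F_u = 65 ksi): end bolts L_c = 1.9375 − 0.9375/2 = 1.46875, R_n = min(1.2×1.46875×0.3125×65, 2.4×0.875×0.3125×65) = 35.801 kips/bolt; interior L_c = 3.3125 − 0.9375 = 2.375, R_n = 42.656 kips/bolt. φR_n = 0.75 × (1×35.801 + 3×42.656) = 122.8 kips.
Governing: min(97.4, 122.8) = 97.4 kips → bolt shear.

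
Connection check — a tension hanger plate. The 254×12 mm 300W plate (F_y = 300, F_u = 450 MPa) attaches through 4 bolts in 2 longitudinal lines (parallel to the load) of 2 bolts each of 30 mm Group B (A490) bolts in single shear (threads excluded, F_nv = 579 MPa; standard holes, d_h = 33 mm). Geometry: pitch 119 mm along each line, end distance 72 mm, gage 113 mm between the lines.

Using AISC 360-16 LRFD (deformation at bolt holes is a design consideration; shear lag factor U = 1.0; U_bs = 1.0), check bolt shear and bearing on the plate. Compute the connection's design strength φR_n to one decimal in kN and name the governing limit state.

1122.7 kN (bearing governs)

Bolt shear: A_b = π(30)²/4 = 706.86 mm². φR_n = 0.75 × 579 × 706.86 × 4 × 1 = 1227.8 kN.
Bearing (12 mm plate, F_u = 450 MPa): end bolts L_c = 72 − 33/2 = 55.5, R_n = min(1.2×55.5×12×450, 2.4×30×12×450) = 359.64 kN/bolt; interior L_c = 119 − 33 = 86, R_n = 388.8 kN/bolt. φR_n = 0.75 × (2×359.64 + 2×388.8) = 1122.7 kN.
Governing: min(1227.8, 1122.7) = 1122.7 kN → bearing.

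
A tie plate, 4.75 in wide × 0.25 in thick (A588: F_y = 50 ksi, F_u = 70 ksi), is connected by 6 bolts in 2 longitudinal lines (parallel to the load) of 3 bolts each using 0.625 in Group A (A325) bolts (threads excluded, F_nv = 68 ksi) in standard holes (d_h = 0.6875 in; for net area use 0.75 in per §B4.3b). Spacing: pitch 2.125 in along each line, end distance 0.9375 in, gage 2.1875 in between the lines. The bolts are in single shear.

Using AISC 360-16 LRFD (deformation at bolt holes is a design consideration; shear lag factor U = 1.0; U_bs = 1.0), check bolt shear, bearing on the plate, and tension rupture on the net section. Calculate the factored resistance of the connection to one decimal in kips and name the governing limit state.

42.7 kips (net-section rupture governs)

Bolt shear: A_b = π(0.625)²/4 = 0.3068 in². φR_n = 0.75 × 68 × 0.3068 × 6 × 1 = 93.9 kips.
Bearing (0.25 in plate, F_u = 70 ksi): end bolts L_c = 0.9375 − 0.6875/2 = 0.59375, R_n = min(1.2×0.59375×0.25×70, 2.4×0.625×0.25×70) = 12.469 kips/bolt; interior L_c = 2.125 − 0.6875 = 1.4375, R_n = 26.25 kips/bolt. φR_n = 0.75 × (2×12.469 + 4×26.25) = 97.5 kips.
Tension rupture (net): A_n = (4.75 − 2×0.75)×0.25 = 0.8125 in² (U = 1.0, A_e = A_n). φR_n = 0.75 × 70 × 0.8125 = 42.7 kips.
Governing: min(93.9, 97.5, 42.7) = 42.7 kips → net-section rupture.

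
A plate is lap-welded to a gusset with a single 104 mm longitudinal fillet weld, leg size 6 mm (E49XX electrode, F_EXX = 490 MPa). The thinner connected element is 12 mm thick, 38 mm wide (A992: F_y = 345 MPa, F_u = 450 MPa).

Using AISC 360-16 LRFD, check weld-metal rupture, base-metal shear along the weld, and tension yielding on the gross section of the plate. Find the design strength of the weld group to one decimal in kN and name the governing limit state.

Weld metal: throat = 0.707×6 = 4.242 mm, L = 104 mm. φR_n = 0.75 × 0.6 × 490 × 4.242 × 104 = 97.3 kN.
Base metal shear (12 mm plate): yield φR_n = 1.0×0.6×345×12×104 = 258.3 kN; rupture φR_n = 0.75×0.6×450×12×104 = 252.7 kN; take 252.7 kN (rupture).
Tension yield (gross): A_g = 38×12 = 456 mm². φR_n = 0.90 × 345 × 456 = 141.6 kN.
Governing: min(97.3, 252.7, 141.6) = 97.3 kN → weld metal.

97.3 kN (weld metal governs)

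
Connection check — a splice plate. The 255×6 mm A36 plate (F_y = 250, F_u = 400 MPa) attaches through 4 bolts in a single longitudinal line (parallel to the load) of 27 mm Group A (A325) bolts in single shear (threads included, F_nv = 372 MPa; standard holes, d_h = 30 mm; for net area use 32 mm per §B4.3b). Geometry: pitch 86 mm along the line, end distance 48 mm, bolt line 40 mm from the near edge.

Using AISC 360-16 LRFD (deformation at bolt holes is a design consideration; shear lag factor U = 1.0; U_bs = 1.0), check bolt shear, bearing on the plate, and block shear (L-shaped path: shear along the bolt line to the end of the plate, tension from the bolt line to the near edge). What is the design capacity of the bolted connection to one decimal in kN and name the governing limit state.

249.8 kN (block shear governs)

Bolt shear: A_b = π(27)²/4 = 572.56 mm². φR_n = 0.75 × 372 × 572.56 × 4 × 1 = 639.0 kN.
Bearing (6 mm plate, F_u = 400 MPa): end bolts L_c = 48 − 30/2 = 33, R_n = min(1.2×33×6×400, 2.4×27×6×400) = 95.04 kN/bolt; interior L_c = 86 − 30 = 56, R_n = 155.52 kN/bolt. φR_n = 0.75 × (1×95.04 + 3×155.52) = 421.2 kN.
Block shear: shear path 1×[48+3×86] = 1×306 mm, A_gv = 1836, A_nv = 1×(306 − 3.5×32)×6 = 1164 mm²; tension to near edge: (40 − 0.5×32)×6 = 144 mm². R_n = min(0.6×400×1164, 0.6×250×1836) + 1.0×400×144 = min(279.36, 275.4) + 57.6 = 333 kN. φR_n = 0.75 × 333 = 249.8 kN.
Governing: min(639.0, 421.2, 249.8) = 249.8 kN → block shear.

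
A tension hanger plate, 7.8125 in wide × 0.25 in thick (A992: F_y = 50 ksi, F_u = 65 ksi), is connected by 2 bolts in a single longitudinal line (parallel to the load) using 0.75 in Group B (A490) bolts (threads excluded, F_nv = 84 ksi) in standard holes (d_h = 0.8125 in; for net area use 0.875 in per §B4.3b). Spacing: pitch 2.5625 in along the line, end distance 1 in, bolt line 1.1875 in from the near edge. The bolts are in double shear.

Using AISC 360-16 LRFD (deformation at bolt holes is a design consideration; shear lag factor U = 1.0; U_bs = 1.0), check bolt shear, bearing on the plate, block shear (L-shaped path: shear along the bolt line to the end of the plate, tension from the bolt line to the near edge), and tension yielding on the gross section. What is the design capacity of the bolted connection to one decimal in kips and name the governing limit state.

25.6 kips (block shear governs)

Bolt shear: A_b = π(0.75)²/4 = 0.44179 in². φR_n = 0.75 × 84 × 0.44179 × 2 × 2 = 111.3 kips.
Bearing (0.25 in plate, F_u = 65 ksi): end bolts L_c = 1 − 0.8125/2 = 0.59375, R_n = min(1.2×0.59375×0.25×65, 2.4×0.75×0.25×65) = 11.578 kips/bolt; interior L_c = 2.5625 − 0.8125 = 1.75, R_n = 29.25 kips/bolt. φR_n = 0.75 × (1×11.578 + 1×29.25) = 30.6 kips.
Block shear: shear path 1×[1+1×2.5625] = 1×3.5625 in, A_gv = 0.89063, A_nv = 1×(3.5625 − 1.5×0.875)×0.25 = 0.5625 in²; tension to near edge: (1.1875 − 0.5×0.875)×0.25 = 0.1875 in². R_n = min(0.6×65×0.5625, 0.6×50×0.89063) + 1.0×65×0.1875 = min(21.938, 26.719) + 12.188 = 34.126 kips. φR_n = 0.75 × 34.126 = 25.6 kips.
Tension yield (gross): A_g = 7.8125×0.25 = 1.9531 in². φR_n = 0.90 × 50 × 1.9531 = 87.9 kips.
Governing: min(111.3, 30.6, 25.6, 87.9) = 25.6 kips → block shear.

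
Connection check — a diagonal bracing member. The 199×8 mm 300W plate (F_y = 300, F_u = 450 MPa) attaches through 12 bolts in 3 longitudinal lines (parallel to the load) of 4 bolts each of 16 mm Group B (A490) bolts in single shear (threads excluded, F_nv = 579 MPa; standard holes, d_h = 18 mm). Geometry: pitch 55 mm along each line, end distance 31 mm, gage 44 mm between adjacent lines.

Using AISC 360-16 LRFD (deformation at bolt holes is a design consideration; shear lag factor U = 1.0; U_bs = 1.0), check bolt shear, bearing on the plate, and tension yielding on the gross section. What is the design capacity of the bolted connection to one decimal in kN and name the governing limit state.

429.8 kN (gross-section yield governs)

Bolt shear: A_b = π(16)²/4 = 201.06 mm². φR_n = 0.75 × 579 × 201.06 × 12 × 1 = 1047.7 kN.
Bearing (8 mm plate, F_u = 450 MPa): end bolts L_c = 31 − 18/2 = 22, R_n = min(1.2×22×8×450, 2.4×16×8×450) = 95.04 kN/bolt; interior L_c = 55 − 18 = 37, R_n = 138.24 kN/bolt. φR_n = 0.75 × (3×95.04 + 9×138.24) = 1147.0 kN.
Tension yield (gross): A_g = 199×8 = 1592 mm². φR_n = 0.90 × 300 × 1592 = 429.8 kN.
Governing: min(1047.7, 1147.0, 429.8) = 429.8 kN → gross-section yield.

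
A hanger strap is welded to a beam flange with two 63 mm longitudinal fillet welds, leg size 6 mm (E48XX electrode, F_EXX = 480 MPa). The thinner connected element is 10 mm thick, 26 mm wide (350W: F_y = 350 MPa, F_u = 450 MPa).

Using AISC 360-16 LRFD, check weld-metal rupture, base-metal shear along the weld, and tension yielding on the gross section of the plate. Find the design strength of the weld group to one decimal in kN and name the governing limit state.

Weld metal: throat = 0.707×6 = 4.242 mm, L = 2×63 = 126 mm. φR_n = 0.75 × 0.6 × 480 × 4.242 × 126 = 115.5 kN.
Base metal shear (10 mm plate): yield φR_n = 1.0×0.6×350×10×126 = 264.6 kN; rupture φR_n = 0.75×0.6×450×10×126 = 255.2 kN; take 255.2 kN (rupture).
Tension yield (gross): A_g = 26×10 = 260 mm². φR_n = 0.90 × 350 × 260 = 81.9 kN.
Governing: min(115.5, 255.2, 81.9) = 81.9 kN → gross-section yield.

81.9 kN (gross-section yield governs)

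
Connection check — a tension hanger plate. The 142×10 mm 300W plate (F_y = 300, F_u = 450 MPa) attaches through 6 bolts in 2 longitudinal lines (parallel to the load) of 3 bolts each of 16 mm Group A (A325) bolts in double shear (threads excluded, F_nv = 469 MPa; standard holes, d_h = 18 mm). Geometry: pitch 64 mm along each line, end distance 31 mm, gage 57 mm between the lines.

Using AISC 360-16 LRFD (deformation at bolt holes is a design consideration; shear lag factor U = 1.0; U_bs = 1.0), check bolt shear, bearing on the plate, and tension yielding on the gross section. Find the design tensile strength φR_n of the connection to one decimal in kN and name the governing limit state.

383.4 kN (gross-section yield governs)

Bolt shear: A_b = π(16)²/4 = 201.06 mm². φR_n = 0.75 × 469 × 201.06 × 6 × 2 = 848.7 kN.
Bearing (10 mm plate, F_u = 450 MPa): end bolts L_c = 31 − 18/2 = 22, R_n = min(1.2×22×10×450, 2.4×16×10×450) = 118.8 kN/bolt; interior L_c = 64 − 18 = 46, R_n = 172.8 kN/bolt. φR_n = 0.75 × (2×118.8 + 4×172.8) = 696.6 kN.
Tension yield (gross): A_g = 142×10 = 1420 mm². φR_n = 0.90 × 300 × 1420 = 383.4 kN.
Governing: min(848.7, 696.6, 383.4) = 383.4 kN → gross-section yield.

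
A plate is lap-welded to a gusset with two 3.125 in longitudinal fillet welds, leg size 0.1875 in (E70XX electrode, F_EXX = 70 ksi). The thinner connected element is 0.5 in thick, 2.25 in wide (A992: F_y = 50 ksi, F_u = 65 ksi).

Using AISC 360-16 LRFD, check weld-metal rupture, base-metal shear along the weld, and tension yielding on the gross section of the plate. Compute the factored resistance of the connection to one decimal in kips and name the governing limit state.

26.1 kips (weld metal governs)

Weld metal: throat = 0.707×0.1875 = 0.13256 in, L = 2×3.125 = 6.25 in. φR_n = 0.75 × 0.6 × 70 × 0.13256 × 6.25 = 26.1 kips.
Base metal shear (0.5 in plate): yield φR_n = 1.0×0.6×50×0.5×6.25 = 93.8 kips; rupture φR_n = 0.75×0.6×65×0.5×6.25 = 91.4 kips; take 91.4 kips (rupture).
Tension yield (gross): A_g = 2.25×0.5 = 1.125 in². φR_n = 0.90 × 50 × 1.125 = 50.6 kips.
Governing: min(26.1, 91.4, 50.6) = 26.1 kips → weld metal.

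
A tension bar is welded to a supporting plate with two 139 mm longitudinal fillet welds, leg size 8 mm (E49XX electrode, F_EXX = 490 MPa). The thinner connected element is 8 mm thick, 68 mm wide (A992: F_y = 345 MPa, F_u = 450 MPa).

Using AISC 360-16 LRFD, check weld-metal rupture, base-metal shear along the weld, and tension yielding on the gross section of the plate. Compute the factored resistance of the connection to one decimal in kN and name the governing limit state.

168.9 kN (gross-section yield governs)

Weld metal: throat = 0.707×8 = 5.656 mm, L = 2×139 = 278 mm. φR_n = 0.75 × 0.6 × 490 × 5.656 × 278 = 346.7 kN.
Base metal shear (8 mm plate): yield φR_n = 1.0×0.6×345×8×278 = 460.4 kN; rupture φR_n = 0.75×0.6×450×8×278 = 450.4 kN; take 450.4 kN (rupture).
Tension yield (gross): A_g = 68×8 = 544 mm². φR_n = 0.90 × 345 × 544 = 168.9 kN.
Governing: min(346.7, 450.4, 168.9) = 168.9 kN → gross-section yield.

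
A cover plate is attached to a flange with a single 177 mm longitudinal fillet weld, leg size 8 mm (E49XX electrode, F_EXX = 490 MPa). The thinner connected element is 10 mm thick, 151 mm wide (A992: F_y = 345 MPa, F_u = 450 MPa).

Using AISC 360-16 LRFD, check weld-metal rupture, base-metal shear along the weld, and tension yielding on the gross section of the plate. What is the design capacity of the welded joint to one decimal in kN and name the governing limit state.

220.7 kN (weld metal governs)

Weld metal: throat = 0.707×8 = 5.656 mm, L = 177 mm. φR_n = 0.75 × 0.6 × 490 × 5.656 × 177 = 220.7 kN.
Base metal shear (10 mm plate): yield φR_n = 1.0×0.6×345×10×177 = 366.4 kN; rupture φR_n = 0.75×0.6×450×10×177 = 358.4 kN; take 358.4 kN (rupture).
Tension yield (gross): A_g = 151×10 = 1510 mm². φR_n = 0.90 × 345 × 1510 = 468.9 kN.
Governing: min(220.7, 358.4, 468.9) = 220.7 kN → weld metal.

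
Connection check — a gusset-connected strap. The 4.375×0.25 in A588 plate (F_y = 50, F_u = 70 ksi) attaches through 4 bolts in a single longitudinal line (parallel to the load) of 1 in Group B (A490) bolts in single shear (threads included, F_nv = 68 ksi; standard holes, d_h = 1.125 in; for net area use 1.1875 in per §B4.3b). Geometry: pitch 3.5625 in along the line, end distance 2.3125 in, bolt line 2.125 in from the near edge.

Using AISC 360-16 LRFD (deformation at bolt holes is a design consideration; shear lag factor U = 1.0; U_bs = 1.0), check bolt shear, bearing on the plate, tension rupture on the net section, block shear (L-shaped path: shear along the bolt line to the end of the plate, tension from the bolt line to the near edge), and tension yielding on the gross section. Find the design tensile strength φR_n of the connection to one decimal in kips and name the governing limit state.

41.8 kips (net-section rupture governs)

Bolt shear: A_b = π(1)²/4 = 0.7854 in². φR_n = 0.75 × 68 × 0.7854 × 4 × 1 = 160.2 kips.
Bearing (0.25 in plate, F_u = 70 ksi): end bolts L_c = 2.3125 − 1.125/2 = 1.75, R_n = min(1.2×1.75×0.25×70, 2.4×1×0.25×70) = 36.75 kips/bolt; interior L_c = 3.5625 − 1.125 = 2.4375, R_n = 42 kips/bolt. φR_n = 0.75 × (1×36.75 + 3×42) = 122.1 kips.
Tension rupture (net): A_n = (4.375 − 1×1.1875)×0.25 = 0.79688 in² (U = 1.0, A_e = A_n). φR_n = 0.75 × 70 × 0.79688 = 41.8 kips.
Block shear: shear path 1×[2.3125+3×3.5625] = 1×13 in, A_gv = 3.25, A_nv = 1×(13 − 3.5×1.1875)×0.25 = 2.2109 in²; tension to near edge: (2.125 − 0.5×1.1875)×0.25 = 0.38281 in². R_n = min(0.6×70×2.2109, 0.6×50×3.25) + 1.0×70×0.38281 = min(92.858, 97.5) + 26.797 = 119.66 kips. φR_n = 0.75 × 119.66 = 89.7 kips.
Tension yield (gross): A_g = 4.375×0.25 = 1.0938 in². φR_n = 0.90 × 50 × 1.0938 = 49.2 kips.
Governing: min(160.2, 122.1, 41.8, 89.7, 49.2) = 41.8 kips → net-section rupture.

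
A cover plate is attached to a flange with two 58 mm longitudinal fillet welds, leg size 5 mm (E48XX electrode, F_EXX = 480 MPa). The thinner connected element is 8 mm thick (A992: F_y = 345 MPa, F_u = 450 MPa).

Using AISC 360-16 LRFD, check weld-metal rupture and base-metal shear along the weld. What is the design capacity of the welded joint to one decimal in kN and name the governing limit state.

Weld metal: throat = 0.707×5 = 3.535 mm, L = 2×58 = 116 mm. φR_n = 0.75 × 0.6 × 480 × 3.535 × 116 = 88.6 kN.
Base metal shear (8 mm plate): yield φR_n = 1.0×0.6×345×8×116 = 192.1 kN; rupture φR_n = 0.75×0.6×450×8×116 = 187.9 kN; take 187.9 kN (rupture).
Governing: min(88.6, 187.9) = 88.6 kN → weld metal.

88.6 kN (weld metal governs)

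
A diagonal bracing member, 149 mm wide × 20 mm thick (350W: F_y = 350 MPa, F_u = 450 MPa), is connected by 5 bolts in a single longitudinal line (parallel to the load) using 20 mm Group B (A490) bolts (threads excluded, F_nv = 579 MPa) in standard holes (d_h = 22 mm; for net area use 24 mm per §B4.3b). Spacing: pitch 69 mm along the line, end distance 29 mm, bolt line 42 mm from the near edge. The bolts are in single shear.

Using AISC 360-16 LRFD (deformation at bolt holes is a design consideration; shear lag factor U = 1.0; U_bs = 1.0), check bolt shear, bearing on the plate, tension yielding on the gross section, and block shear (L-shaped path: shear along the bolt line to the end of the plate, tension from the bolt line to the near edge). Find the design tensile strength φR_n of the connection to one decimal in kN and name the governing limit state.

Bolt shear: A_b = π(20)²/4 = 314.16 mm². φR_n = 0.75 × 579 × 314.16 × 5 × 1 = 682.1 kN.
Bearing (20 mm plate, F_u = 450 MPa): end bolts L_c = 29 − 22/2 = 18, R_n = min(1.2×18×20×450, 2.4×20×20×450) = 194.4 kN/bolt; interior L_c = 69 − 22 = 47, R_n = 432 kN/bolt. φR_n = 0.75 × (1×194.4 + 4×432) = 1441.8 kN.
Tension yield (gross): A_g = 149×20 = 2980 mm². φR_n = 0.90 × 350 × 2980 = 938.7 kN.
Block shear: shear path 1×[29+4×69] = 1×305 mm, A_gv = 6100, A_nv = 1×(305 − 4.5×24)×20 = 3940 mm²; tension to near edge: (42 − 0.5×24)×20 = 600 mm². R_n = min(0.6×450×3940, 0.6×350×6100) + 1.0×450×600 = min(1063.8, 1281) + 270 = 1333.8 kN. φR_n = 0.75 × 1333.8 = 1000.4 kN.
Governing: min(682.1, 1441.8, 938.7, 1000.4) = 682.1 kN → bolt shear.

682.1 kN (bolt shear governs)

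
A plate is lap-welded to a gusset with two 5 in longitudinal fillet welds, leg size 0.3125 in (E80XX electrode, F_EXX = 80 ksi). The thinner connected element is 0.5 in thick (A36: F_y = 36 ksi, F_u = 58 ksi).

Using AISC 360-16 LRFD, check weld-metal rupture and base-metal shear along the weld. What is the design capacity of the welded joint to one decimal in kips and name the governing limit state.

79.5 kips (weld metal governs)

Weld metal: throat = 0.707×0.3125 = 0.22094 in, L = 2×5 = 10 in. φR_n = 0.75 × 0.6 × 80 × 0.22094 × 10 = 79.5 kips.
Base metal shear (0.5 in plate): yield φR_n = 1.0×0.6×36×0.5×10 = 108.0 kips; rupture φR_n = 0.75×0.6×58×0.5×10 = 130.5 kips; take 108.0 kips (yield).
Governing: min(79.5, 108.0) = 79.5 kips → weld metal.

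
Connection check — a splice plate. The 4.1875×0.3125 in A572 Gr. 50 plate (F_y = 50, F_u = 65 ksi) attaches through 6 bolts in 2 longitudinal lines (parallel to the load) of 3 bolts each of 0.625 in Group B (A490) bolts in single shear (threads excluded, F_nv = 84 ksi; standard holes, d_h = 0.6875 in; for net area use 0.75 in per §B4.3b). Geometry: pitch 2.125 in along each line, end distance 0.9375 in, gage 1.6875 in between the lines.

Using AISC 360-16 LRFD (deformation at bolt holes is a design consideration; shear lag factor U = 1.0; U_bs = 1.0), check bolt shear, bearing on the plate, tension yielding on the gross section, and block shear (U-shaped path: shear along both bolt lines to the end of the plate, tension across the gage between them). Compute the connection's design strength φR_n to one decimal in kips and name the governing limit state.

Bolt shear: A_b = π(0.625)²/4 = 0.3068 in². φR_n = 0.75 × 84 × 0.3068 × 6 × 1 = 116.0 kips.
Bearing (0.3125 in plate, F_u = 65 ksi): end bolts L_c = 0.9375 − 0.6875/2 = 0.59375, R_n = min(1.2×0.59375×0.3125×65, 2.4×0.625×0.3125×65) = 14.473 kips/bolt; interior L_c = 2.125 − 0.6875 = 1.4375, R_n = 30.469 kips/bolt. φR_n = 0.75 × (2×14.473 + 4×30.469) = 113.1 kips.
Tension yield (gross): A_g = 4.1875×0.3125 = 1.3086 in². φR_n = 0.90 × 50 × 1.3086 = 58.9 kips.
Block shear: shear path 2×[0.9375+2×2.125] = 2×5.1875 in, A_gv = 3.2422, A_nv = 2×(5.1875 − 2.5×0.75)×0.3125 = 2.0703 in²; tension across gage: (1.6875 − 1×0.75)×0.3125 = 0.29297 in². R_n = min(0.6×65×2.0703, 0.6×50×3.2422) + 1.0×65×0.29297 = min(80.742, 97.266) + 19.043 = 99.785 kips. φR_n = 0.75 × 99.785 = 74.8 kips.
Governing: min(116.0, 113.1, 58.9, 74.8) = 58.9 kips → gross-section yield.

58.9 kips (gross-section yield governs)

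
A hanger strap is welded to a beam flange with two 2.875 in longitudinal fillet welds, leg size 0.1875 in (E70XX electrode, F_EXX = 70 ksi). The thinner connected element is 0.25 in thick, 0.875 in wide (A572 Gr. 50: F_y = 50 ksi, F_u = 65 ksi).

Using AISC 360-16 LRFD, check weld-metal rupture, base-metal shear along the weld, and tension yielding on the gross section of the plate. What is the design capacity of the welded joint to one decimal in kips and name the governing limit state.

9.8 kips (gross-section yield governs)

Weld metal: throat = 0.707×0.1875 = 0.13256 in, L = 2×2.875 = 5.75 in. φR_n = 0.75 × 0.6 × 70 × 0.13256 × 5.75 = 24.0 kips.
Base metal shear (0.25 in plate): yield φR_n = 1.0×0.6×50×0.25×5.75 = 43.1 kips; rupture φR_n = 0.75×0.6×65×0.25×5.75 = 42.0 kips; take 42.0 kips (rupture).
Tension yield (gross): A_g = 0.875×0.25 = 0.21875 in². φR_n = 0.90 × 50 × 0.21875 = 9.8 kips.
Governing: min(24.0, 42.0, 9.8) = 9.8 kips → gross-section yield.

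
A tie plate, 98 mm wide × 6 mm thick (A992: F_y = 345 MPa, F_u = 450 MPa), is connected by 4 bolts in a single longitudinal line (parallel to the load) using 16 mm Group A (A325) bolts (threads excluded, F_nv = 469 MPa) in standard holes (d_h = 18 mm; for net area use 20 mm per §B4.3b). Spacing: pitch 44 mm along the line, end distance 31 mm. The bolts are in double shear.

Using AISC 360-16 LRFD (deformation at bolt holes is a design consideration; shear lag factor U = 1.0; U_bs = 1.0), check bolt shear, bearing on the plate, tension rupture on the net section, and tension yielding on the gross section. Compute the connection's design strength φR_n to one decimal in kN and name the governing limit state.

Bolt shear: A_b = π(16)²/4 = 201.06 mm². φR_n = 0.75 × 469 × 201.06 × 4 × 2 = 565.8 kN.
Bearing (6 mm plate, F_u = 450 MPa): end bolts L_c = 31 − 18/2 = 22, R_n = min(1.2×22×6×450, 2.4×16×6×450) = 71.28 kN/bolt; interior L_c = 44 − 18 = 26, R_n = 84.24 kN/bolt. φR_n = 0.75 × (1×71.28 + 3×84.24) = 243.0 kN.
Tension rupture (net): A_n = (98 − 1×20)×6 = 468 mm² (U = 1.0, A_e = A_n). φR_n = 0.75 × 450 × 468 = 158.0 kN.
Tension yield (gross): A_g = 98×6 = 588 mm². φR_n = 0.90 × 345 × 588 = 182.6 kN.
Governing: min(565.8, 243.0, 158.0, 182.6) = 158.0 kN → net-section rupture.

158.0 kN (net-section rupture governs)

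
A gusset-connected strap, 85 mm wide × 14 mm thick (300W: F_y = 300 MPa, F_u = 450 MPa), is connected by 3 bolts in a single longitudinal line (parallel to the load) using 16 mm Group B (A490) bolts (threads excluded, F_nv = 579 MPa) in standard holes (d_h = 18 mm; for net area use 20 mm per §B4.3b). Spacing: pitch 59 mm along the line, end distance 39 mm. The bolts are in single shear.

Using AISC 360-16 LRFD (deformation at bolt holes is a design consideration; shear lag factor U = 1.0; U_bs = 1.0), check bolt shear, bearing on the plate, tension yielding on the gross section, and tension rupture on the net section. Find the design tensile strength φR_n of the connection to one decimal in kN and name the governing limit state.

Bolt shear: A_b = π(16)²/4 = 201.06 mm². φR_n = 0.75 × 579 × 201.06 × 3 × 1 = 261.9 kN.
Bearing (14 mm plate, F_u = 450 MPa): end bolts L_c = 39 − 18/2 = 30, R_n = min(1.2×30×14×450, 2.4×16×14×450) = 226.8 kN/bolt; interior L_c = 59 − 18 = 41, R_n = 241.92 kN/bolt. φR_n = 0.75 × (1×226.8 + 2×241.92) = 533.0 kN.
Tension yield (gross): A_g = 85×14 = 1190 mm². φR_n = 0.90 × 300 × 1190 = 321.3 kN.
Tension rupture (net): A_n = (85 − 1×20)×14 = 910 mm² (U = 1.0, A_e = A_n). φR_n = 0.75 × 450 × 910 = 307.1 kN.
Governing: min(261.9, 533.0, 321.3, 307.1) = 261.9 kN → bolt shear.

261.9 kN (bolt shear governs)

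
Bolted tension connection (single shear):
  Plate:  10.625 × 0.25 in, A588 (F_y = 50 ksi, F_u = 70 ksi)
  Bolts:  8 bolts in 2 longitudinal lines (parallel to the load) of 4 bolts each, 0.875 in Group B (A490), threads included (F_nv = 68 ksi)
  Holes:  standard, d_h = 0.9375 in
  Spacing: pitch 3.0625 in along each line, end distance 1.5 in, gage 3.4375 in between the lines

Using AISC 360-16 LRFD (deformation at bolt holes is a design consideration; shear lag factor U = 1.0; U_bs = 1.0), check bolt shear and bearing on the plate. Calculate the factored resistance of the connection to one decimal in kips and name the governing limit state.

197.9 kips (bearing governs)

Bolt shear: A_b = π(0.875)²/4 = 0.60132 in². φR_n = 0.75 × 68 × 0.60132 × 8 × 1 = 245.3 kips.
Bearing (0.25 in plate, F_u = 70 ksi): end bolts L_c = 1.5 − 0.9375/2 = 1.03125, R_n = min(1.2×1.03125×0.25×70, 2.4×0.875×0.25×70) = 21.656 kips/bolt; interior L_c = 3.0625 − 0.9375 = 2.125, R_n = 36.75 kips/bolt. φR_n = 0.75 × (2×21.656 + 6×36.75) = 197.9 kips.
Governing: min(245.3, 197.9) = 197.9 kips → bearing.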